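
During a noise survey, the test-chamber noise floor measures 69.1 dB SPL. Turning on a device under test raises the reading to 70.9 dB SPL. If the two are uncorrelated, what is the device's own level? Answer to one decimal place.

Subtract intensities: L_src = 10·log₁₀(10^(L_total/10) − 10^(L_bg/10)).
L_src = 10·log₁₀(10^(70.9/10) − 10^(69.1/10)) = 10·log₁₀(4174000) = 66.2 dB SPL.

66.2 dB SPL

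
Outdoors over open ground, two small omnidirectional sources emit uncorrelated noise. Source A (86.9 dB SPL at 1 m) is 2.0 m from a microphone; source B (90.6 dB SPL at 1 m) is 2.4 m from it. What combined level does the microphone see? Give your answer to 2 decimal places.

85.08 dB SPL

At the listener: L_A = 86.9 − 20·log₁₀(2.0) = 80.879 dB; L_B = 90.6 − 20·log₁₀(2.4) = 82.996 dB.
Combined: 10·log₁₀(10^(80.879/10)+10^(82.996/10)) = 85.08 dB SPL.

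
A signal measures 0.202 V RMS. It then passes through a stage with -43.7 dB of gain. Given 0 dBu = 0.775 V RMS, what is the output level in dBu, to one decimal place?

Input level: 20·log₁₀(0.202/0.775) = -11.68 dBu.
Output: -11.68 − 43.7 = -55.4 dBu.

-55.4 dBu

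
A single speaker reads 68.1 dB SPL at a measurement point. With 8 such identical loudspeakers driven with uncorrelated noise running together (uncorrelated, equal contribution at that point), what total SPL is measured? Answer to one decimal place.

8 equal incoherent sources raise the level by 10·log₁₀(8) = 9.03 dB.
L_total = 68.1 + 9.03 = 77.1 dB SPL.

77.1 dB SPL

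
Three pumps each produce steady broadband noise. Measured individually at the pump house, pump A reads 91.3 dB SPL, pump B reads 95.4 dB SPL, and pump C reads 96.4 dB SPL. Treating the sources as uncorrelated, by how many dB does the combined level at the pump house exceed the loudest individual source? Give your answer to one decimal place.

3.2 dB

Incoherent sources sum as intensities:
L_total = 10·log₁₀(10^(91.3/10) + 10^(95.4/10) + 10^(96.4/10)) = 99.63 dB SPL.
Excess over the loudest (96.4 dB): 99.63 − 96.4 = 3.2 dB.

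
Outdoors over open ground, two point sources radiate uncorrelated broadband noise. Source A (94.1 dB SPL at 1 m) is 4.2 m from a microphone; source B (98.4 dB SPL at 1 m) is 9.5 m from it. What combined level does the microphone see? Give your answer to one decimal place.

At the listener: L_A = 94.1 − 20·log₁₀(4.2) = 81.64 dB; L_B = 98.4 − 20·log₁₀(9.5) = 78.85 dB.
Combined: 10·log₁₀(10^(81.64/10)+10^(78.85/10)) = 83.5 dB SPL.

83.5 dB SPL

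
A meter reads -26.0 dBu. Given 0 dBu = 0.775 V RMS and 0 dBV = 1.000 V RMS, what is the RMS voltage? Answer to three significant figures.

V = 0.775 V × 10^(-26.0/20).
= 0.775 × 0.05012 = 0.0388 V.

0.0388 V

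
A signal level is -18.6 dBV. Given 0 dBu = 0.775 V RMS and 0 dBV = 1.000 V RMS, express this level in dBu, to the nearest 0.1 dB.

-16.4 dBu

The offset between the scales is 20·log₁₀(0.775/1.000) = −2.214 dB.
So dBu = -18.6 + 2.214 = -16.4 dBu.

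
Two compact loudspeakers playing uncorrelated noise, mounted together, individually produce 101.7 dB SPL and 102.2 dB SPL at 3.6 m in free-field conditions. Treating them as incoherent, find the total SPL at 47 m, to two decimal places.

Combined at 3.6 m: 10·log₁₀(10^(101.7/10)+10^(102.2/10)) = 104.967 dB SPL.
Then apply −20·log₁₀(47/3.6) = -22.316 dB → 82.65 dB SPL.

82.65 dB SPL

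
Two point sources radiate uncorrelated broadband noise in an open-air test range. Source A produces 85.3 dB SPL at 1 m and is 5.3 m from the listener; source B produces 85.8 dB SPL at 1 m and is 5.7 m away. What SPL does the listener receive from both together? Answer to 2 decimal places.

At the listener: L_A = 85.3 − 20·log₁₀(5.3) = 70.814 dB; L_B = 85.8 − 20·log₁₀(5.7) = 70.683 dB.
Combined: 10·log₁₀(10^(70.814/10)+10^(70.683/10)) = 73.76 dB SPL.

73.76 dB SPL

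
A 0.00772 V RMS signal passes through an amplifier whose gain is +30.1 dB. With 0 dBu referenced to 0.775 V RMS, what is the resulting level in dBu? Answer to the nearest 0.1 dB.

-9.9 dBu

Input level: 20·log₁₀(0.00772/0.775) = -40.03 dBu.
Output: -40.03 + 30.1 = -9.9 dBu.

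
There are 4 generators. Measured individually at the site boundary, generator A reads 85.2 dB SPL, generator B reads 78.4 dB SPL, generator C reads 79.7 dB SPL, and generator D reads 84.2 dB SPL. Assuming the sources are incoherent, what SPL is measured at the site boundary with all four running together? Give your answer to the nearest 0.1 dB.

Uncorrelated sources add in intensity (power), not in dB.
L_total = 10·log₁₀(10^(85.2/10) + 10^(78.4/10) + 10^(79.7/10) + 10^(84.2/10)) = 10·log₁₀(756700000) = 88.8 dB SPL.

88.8 dB SPL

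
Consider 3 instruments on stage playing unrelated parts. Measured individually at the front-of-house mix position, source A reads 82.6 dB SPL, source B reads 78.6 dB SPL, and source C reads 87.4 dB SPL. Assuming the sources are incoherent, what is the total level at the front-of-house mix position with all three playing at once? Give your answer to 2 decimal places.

Add the sources as powers (linear), then convert back to dB:
L_total = 10·log₁₀(10^(82.6/10) + 10^(78.6/10) + 10^(87.4/10)) = 10·log₁₀(804000000) = 89.05 dB SPL.

89.05 dB SPL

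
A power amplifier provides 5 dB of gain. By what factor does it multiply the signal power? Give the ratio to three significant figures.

Power ratio = 10^(dB/10).
10^(5/10) = 10^(0.5000) = 3.16.

3.16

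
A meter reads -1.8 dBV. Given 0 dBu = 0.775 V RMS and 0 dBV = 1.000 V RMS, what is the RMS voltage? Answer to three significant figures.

V = 1.000 V × 10^(-1.8/20).
= 1.000 × 0.8128 = 0.813 V.

0.813 V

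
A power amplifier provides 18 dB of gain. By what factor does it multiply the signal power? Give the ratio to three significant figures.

63.1

Power ratio = 10^(dB/10).
10^(18/10) = 10^(1.800) = 63.1.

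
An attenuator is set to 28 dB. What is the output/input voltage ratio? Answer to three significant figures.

0.0398

Voltage ratio = 10^(dB/20).
10^(-28/20) = 10^(-1.400) = 0.0398.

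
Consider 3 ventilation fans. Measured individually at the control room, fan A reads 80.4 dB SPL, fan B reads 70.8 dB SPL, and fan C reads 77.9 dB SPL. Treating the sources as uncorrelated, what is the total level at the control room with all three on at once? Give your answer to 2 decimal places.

Uncorrelated sources add in intensity (power), not in dB.
L_total = 10·log₁₀(10^(80.4/10) + 10^(70.8/10) + 10^(77.9/10)) = 10·log₁₀(183300000) = 82.63 dB SPL.

82.63 dB SPL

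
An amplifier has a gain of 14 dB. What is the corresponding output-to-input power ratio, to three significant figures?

25.1

Power ratio = 10^(dB/10).
10^(14/10) = 10^(1.400) = 25.1.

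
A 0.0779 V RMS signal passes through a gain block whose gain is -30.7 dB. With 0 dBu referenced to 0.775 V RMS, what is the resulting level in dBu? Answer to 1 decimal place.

Input level: 20·log₁₀(0.0779/0.775) = -19.96 dBu.
Output: -19.96 − 30.7 = -50.7 dBu.

-50.7 dBu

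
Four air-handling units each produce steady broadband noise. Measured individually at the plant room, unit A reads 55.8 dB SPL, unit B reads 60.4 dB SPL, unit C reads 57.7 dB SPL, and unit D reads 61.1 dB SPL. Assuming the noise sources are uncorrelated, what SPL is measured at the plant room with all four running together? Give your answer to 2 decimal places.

Add the sources as powers (linear), then convert back to dB:
L_total = 10·log₁₀(10^(55.8/10) + 10^(60.4/10) + 10^(57.7/10) + 10^(61.1/10)) = 10·log₁₀(3354000) = 65.26 dB SPL.

65.26 dB SPL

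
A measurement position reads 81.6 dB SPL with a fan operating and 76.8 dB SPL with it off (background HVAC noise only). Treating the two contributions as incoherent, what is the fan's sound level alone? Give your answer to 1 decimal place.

79.9 dB SPL

Remove the background by subtracting linear intensities:
L_src = 10·log₁₀(10^(81.6/10) − 10^(76.8/10)) = 10·log₁₀(96680000) = 79.9 dB SPL.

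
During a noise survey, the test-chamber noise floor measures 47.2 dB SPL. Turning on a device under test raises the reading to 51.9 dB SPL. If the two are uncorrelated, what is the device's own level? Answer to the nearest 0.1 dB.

Remove the background by subtracting linear intensities:
L_src = 10·log₁₀(10^(51.9/10) − 10^(47.2/10)) = 10·log₁₀(102400) = 50.1 dB SPL.

50.1 dB SPL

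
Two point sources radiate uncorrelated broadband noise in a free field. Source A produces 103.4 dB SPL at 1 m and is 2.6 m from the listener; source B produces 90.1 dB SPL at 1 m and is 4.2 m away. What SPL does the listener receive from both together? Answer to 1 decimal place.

95.2 dB SPL

At the listener: L_A = 103.4 − 20·log₁₀(2.6) = 95.10 dB; L_B = 90.1 − 20·log₁₀(4.2) = 77.64 dB.
Combined: 10·log₁₀(10^(95.10/10)+10^(77.64/10)) = 95.2 dB SPL.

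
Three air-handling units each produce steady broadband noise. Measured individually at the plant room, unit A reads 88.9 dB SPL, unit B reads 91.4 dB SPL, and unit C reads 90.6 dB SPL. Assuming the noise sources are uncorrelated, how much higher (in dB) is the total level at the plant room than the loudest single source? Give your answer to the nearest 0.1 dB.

3.8 dB

Uncorrelated sources add in intensity (power), not in dB.
L_total = 10·log₁₀(10^(88.9/10) + 10^(91.4/10) + 10^(90.6/10)) = 95.19 dB SPL.
Excess over the loudest (91.4 dB): 95.19 − 91.4 = 3.8 dB.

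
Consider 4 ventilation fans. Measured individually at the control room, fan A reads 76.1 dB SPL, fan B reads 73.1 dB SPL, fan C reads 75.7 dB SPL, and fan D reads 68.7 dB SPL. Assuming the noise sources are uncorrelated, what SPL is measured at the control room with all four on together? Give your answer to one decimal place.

80.2 dB SPL

Add the sources as powers (linear), then convert back to dB:
L_total = 10·log₁₀(10^(76.1/10) + 10^(73.1/10) + 10^(75.7/10) + 10^(68.7/10)) = 10·log₁₀(105700000) = 80.2 dB SPL.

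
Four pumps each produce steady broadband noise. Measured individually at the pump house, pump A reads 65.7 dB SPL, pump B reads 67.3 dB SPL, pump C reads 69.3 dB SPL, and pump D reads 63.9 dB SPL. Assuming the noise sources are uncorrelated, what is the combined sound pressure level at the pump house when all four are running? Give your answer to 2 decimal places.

73.02 dB SPL

Incoherent sources sum as intensities:
L_total = 10·log₁₀(10^(65.7/10) + 10^(67.3/10) + 10^(69.3/10) + 10^(63.9/10)) = 10·log₁₀(20050000) = 73.02 dB SPL.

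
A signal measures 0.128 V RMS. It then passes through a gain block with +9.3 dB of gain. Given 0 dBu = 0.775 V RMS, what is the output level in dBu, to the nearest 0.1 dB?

Input level: 20·log₁₀(0.128/0.775) = -15.64 dBu.
Output: -15.64 + 9.3 = -6.3 dBu.

-6.3 dBu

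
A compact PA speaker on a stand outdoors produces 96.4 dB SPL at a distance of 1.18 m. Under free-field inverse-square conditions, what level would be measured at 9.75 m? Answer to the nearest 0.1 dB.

Free-field point source: level drops by 20·log₁₀ of the distance ratio.
ΔL = −20·log₁₀(9.75/1.18) = -18.34 dB, so L₂ = 96.4 + (-18.34) = 78.1 dB SPL.

78.1 dB SPL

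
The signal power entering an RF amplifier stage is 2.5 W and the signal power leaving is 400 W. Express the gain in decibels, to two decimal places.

Power ratio → dB uses the 10·log₁₀ form:
10·log₁₀(400/2.5) = 10·log₁₀(160.0) = 22.04 dB.

22.04 dB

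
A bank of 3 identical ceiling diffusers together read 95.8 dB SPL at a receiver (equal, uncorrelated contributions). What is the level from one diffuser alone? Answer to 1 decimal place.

91.0 dB SPL

3 equal incoherent sources add 10·log₁₀(3) = 4.77 dB over one source.
L_one = 95.8 − 4.77 = 91.0 dB SPL.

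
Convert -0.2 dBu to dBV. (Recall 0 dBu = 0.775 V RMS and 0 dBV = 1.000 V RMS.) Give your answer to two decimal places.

-2.41 dBV

The offset between the scales is 20·log₁₀(0.775/1.000) = −2.214 dB.
So dBV = -0.2 − 2.214 = -2.41 dBV.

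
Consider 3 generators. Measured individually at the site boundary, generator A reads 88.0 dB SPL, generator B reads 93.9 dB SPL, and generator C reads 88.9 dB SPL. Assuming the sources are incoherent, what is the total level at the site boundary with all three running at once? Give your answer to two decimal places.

Incoherent sources sum as intensities:
L_total = 10·log₁₀(10^(88.0/10) + 10^(93.9/10) + 10^(88.9/10)) = 10·log₁₀(3862000000) = 95.87 dB SPL.

95.87 dB SPL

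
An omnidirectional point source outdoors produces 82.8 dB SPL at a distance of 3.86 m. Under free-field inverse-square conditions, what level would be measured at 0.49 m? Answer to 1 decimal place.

Free-field point source: level drops by 20·log₁₀ of the distance ratio.
ΔL = −20·log₁₀(0.49/3.86) = 17.93 dB, so L₂ = 82.8 + (17.93) = 100.7 dB SPL.

100.7 dB SPL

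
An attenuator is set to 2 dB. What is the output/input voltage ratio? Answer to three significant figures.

Voltage ratio = 10^(dB/20).
10^(-2/20) = 10^(-0.1000) = 0.794.

0.794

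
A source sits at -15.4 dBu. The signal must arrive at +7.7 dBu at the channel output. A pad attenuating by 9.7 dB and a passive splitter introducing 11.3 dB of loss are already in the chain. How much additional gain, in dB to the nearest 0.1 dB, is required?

The required make-up gain is the shortfall in the dB sum.
G = +7.7 − (-15.4) + 9.7 + 11.3 = 44.1 dB.

44.1 dB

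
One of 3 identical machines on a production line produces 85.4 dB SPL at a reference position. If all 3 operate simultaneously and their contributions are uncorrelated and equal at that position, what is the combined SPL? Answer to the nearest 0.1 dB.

90.2 dB SPL

3 equal incoherent sources raise the level by 10·log₁₀(3) = 4.77 dB.
L_total = 85.4 + 4.77 = 90.2 dB SPL.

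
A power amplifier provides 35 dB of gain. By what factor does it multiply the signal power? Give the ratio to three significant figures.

3160

Power ratio = 10^(dB/10).
10^(35/10) = 10^(3.500) = 3160.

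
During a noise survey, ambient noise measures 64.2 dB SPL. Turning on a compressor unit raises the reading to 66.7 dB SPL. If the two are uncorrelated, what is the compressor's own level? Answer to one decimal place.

63.1 dB SPL

Subtract intensities: L_src = 10·log₁₀(10^(L_total/10) − 10^(L_bg/10)).
L_src = 10·log₁₀(10^(66.7/10) − 10^(64.2/10)) = 10·log₁₀(2047000) = 63.1 dB SPL.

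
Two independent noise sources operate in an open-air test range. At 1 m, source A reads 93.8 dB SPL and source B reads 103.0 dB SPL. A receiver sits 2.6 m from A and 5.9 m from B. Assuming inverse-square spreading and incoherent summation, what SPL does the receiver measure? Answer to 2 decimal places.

89.68 dB SPL

At the listener: L_A = 93.8 − 20·log₁₀(2.6) = 85.501 dB; L_B = 103.0 − 20·log₁₀(5.9) = 87.583 dB.
Combined: 10·log₁₀(10^(85.501/10)+10^(87.583/10)) = 89.68 dB SPL.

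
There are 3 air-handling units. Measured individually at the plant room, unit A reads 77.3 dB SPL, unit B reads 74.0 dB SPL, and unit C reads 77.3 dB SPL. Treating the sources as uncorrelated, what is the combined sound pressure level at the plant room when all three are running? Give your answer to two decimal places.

81.22 dB SPL

Incoherent sources sum as intensities:
L_total = 10·log₁₀(10^(77.3/10) + 10^(74.0/10) + 10^(77.3/10)) = 10·log₁₀(132500000) = 81.22 dB SPL.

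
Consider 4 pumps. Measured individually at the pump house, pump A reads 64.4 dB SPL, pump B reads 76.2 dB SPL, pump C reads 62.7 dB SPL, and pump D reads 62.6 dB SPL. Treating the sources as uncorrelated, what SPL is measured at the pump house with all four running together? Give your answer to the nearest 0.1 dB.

Add the sources as powers (linear), then convert back to dB:
L_total = 10·log₁₀(10^(64.4/10) + 10^(76.2/10) + 10^(62.7/10) + 10^(62.6/10)) = 10·log₁₀(48120000) = 76.8 dB SPL.

76.8 dB SPL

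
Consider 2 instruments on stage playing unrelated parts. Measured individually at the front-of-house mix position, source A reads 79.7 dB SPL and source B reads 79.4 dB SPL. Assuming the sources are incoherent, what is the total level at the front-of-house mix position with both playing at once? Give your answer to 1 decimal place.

82.6 dB SPL

Uncorrelated sources add in intensity (power), not in dB.
L_total = 10·log₁₀(10^(79.7/10) + 10^(79.4/10)) = 10·log₁₀(180400000) = 82.6 dB SPL.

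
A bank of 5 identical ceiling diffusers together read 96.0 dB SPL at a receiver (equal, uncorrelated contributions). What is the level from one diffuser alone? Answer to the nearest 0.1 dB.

5 equal incoherent sources add 10·log₁₀(5) = 6.99 dB over one source.
L_one = 96.0 − 6.99 = 89.0 dB SPL.

89.0 dB SPL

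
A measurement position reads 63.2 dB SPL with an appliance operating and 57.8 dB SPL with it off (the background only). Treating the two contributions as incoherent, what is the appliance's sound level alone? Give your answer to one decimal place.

61.7 dB SPL

Remove the background by subtracting linear intensities:
L_src = 10·log₁₀(10^(63.2/10) − 10^(57.8/10)) = 10·log₁₀(1487000) = 61.7 dB SPL.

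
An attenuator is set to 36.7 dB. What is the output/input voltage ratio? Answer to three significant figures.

Voltage ratio = 10^(dB/20).
10^(-36.7/20) = 10^(-1.835) = 0.0146.

0.0146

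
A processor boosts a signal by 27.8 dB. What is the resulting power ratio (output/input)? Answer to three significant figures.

Power ratio = 10^(dB/10).
10^(27.8/10) = 10^(2.780) = 603.

603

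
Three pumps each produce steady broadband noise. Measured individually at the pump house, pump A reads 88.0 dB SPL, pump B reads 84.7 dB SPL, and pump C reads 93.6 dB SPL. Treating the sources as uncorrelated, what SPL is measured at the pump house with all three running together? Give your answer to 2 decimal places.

Incoherent sources sum as intensities:
L_total = 10·log₁₀(10^(88.0/10) + 10^(84.7/10) + 10^(93.6/10)) = 10·log₁₀(3217000000) = 95.07 dB SPL.

95.07 dB SPL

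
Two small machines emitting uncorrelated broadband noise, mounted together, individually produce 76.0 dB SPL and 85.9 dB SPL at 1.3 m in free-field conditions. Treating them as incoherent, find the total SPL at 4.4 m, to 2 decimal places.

Combined at 1.3 m: 10·log₁₀(10^(76.0/10)+10^(85.9/10)) = 86.323 dB SPL.
Then apply −20·log₁₀(4.4/1.3) = -10.590 dB → 75.73 dB SPL.

75.73 dB SPL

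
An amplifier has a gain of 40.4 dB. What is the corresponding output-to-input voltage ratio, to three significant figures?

Voltage ratio = 10^(dB/20).
10^(40.4/20) = 10^(2.020) = 105.

105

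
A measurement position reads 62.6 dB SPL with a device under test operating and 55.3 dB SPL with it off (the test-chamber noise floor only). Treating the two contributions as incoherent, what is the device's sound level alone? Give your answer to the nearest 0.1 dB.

Remove the background by subtracting linear intensities:
L_src = 10·log₁₀(10^(62.6/10) − 10^(55.3/10)) = 10·log₁₀(1481000) = 61.7 dB SPL.

61.7 dB SPL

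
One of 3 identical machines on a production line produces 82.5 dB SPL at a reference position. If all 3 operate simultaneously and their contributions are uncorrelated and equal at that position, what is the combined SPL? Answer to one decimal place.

87.3 dB SPL

3 equal incoherent sources raise the level by 10·log₁₀(3) = 4.77 dB.
L_total = 82.5 + 4.77 = 87.3 dB SPL.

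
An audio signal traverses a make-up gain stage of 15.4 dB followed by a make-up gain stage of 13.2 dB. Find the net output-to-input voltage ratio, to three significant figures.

Net gain = 15.4 + 13.2 = 28.6 dB.
Voltage ratio = 10^(28.6/20) = 26.9.

26.9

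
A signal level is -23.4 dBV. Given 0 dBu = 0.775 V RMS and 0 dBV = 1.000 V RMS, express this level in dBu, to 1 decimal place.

-21.2 dBu

The offset between the scales is 20·log₁₀(0.775/1.000) = −2.214 dB.
So dBu = -23.4 + 2.214 = -21.2 dBu.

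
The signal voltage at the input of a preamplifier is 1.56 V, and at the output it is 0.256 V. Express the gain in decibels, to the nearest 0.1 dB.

-15.7 dB

For a voltage ratio, dB = 20·log₁₀(V₂/V₁).
20·log₁₀(0.256/1.56) = 20·log₁₀(0.1641) = -15.7 dB.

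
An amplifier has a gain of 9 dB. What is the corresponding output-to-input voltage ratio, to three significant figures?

Voltage ratio = 10^(dB/20).
10^(9/20) = 10^(0.4500) = 2.82.

2.82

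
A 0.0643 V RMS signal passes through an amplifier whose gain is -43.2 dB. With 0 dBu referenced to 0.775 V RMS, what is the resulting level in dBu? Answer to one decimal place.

-64.8 dBu

Input level: 20·log₁₀(0.0643/0.775) = -21.62 dBu.
Output: -21.62 − 43.2 = -64.8 dBu.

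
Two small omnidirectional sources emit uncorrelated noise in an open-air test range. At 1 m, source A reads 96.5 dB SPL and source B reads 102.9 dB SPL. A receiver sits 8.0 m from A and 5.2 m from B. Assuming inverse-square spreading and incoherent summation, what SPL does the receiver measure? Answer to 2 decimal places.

At the listener: L_A = 96.5 − 20·log₁₀(8.0) = 78.438 dB; L_B = 102.9 − 20·log₁₀(5.2) = 88.580 dB.
Combined: 10·log₁₀(10^(78.438/10)+10^(88.580/10)) = 88.98 dB SPL.

88.98 dB SPL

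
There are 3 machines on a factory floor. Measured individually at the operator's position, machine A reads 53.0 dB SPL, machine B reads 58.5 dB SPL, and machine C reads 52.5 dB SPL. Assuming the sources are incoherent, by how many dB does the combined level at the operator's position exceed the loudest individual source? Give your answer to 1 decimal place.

1.9 dB

Uncorrelated sources add in intensity (power), not in dB.
L_total = 10·log₁₀(10^(53.0/10) + 10^(58.5/10) + 10^(52.5/10)) = 60.36 dB SPL.
Excess over the loudest (58.5 dB): 60.36 − 58.5 = 1.9 dB.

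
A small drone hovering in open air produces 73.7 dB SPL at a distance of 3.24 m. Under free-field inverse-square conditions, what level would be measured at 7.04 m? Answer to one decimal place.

67.0 dB SPL

Inverse-square spreading gives ΔL = −20·log₁₀(d₂/d₁).
ΔL = −20·log₁₀(7.04/3.24) = -6.74 dB, so L₂ = 73.7 + (-6.74) = 67.0 dB SPL.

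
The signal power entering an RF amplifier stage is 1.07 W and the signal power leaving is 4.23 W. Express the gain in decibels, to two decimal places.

5.97 dB

For a power ratio, dB = 10·log₁₀(P₂/P₁).
10·log₁₀(4.23/1.07) = 10·log₁₀(3.953) = 5.97 dB.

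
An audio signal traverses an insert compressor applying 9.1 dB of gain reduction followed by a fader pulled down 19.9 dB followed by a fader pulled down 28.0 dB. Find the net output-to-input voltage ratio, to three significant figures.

Net gain = (−9.1) + (−19.9) + (−28.0) = -57.0 dB.
Voltage ratio = 10^(-57.0/20) = 0.00141.

0.00141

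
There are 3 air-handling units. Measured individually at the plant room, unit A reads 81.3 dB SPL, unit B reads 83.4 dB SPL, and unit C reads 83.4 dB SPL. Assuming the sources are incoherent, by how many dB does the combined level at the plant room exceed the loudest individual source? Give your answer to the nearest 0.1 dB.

4.2 dB

Incoherent sources sum as intensities:
L_total = 10·log₁₀(10^(81.3/10) + 10^(83.4/10) + 10^(83.4/10)) = 87.58 dB SPL.
Excess over the loudest (83.4 dB): 87.58 − 83.4 = 4.2 dB.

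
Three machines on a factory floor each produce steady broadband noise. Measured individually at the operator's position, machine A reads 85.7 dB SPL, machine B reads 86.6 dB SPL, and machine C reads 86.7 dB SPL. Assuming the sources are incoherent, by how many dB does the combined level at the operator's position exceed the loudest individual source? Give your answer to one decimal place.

Uncorrelated sources add in intensity (power), not in dB.
L_total = 10·log₁₀(10^(85.7/10) + 10^(86.6/10) + 10^(86.7/10)) = 91.13 dB SPL.
Excess over the loudest (86.7 dB): 91.13 − 86.7 = 4.4 dB.

4.4 dB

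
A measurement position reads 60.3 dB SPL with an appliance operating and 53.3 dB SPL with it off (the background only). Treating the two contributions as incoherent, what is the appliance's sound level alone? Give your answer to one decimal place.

Background correction is a power subtraction:
L_src = 10·log₁₀(10^(60.3/10) − 10^(53.3/10)) = 10·log₁₀(857700) = 59.3 dB SPL.

59.3 dB SPL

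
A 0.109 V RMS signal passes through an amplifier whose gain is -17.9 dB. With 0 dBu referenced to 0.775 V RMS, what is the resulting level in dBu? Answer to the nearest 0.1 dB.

Input level: 20·log₁₀(0.109/0.775) = -17.04 dBu.
Output: -17.04 − 17.9 = -34.9 dBu.

-34.9 dBu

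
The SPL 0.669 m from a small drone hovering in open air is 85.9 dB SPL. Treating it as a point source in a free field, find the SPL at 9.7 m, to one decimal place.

62.7 dB SPL

For a point source in a free field, ΔL = −20·log₁₀(d₂/d₁).
ΔL = −20·log₁₀(9.7/0.669) = -23.23 dB, so L₂ = 85.9 + (-23.23) = 62.7 dB SPL.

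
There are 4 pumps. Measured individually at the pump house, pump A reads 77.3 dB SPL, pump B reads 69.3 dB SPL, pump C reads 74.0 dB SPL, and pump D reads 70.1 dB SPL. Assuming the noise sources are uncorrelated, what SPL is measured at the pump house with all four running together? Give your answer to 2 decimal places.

Incoherent sources sum as intensities:
L_total = 10·log₁₀(10^(77.3/10) + 10^(69.3/10) + 10^(74.0/10) + 10^(70.1/10)) = 10·log₁₀(97570000) = 79.89 dB SPL.

79.89 dB SPL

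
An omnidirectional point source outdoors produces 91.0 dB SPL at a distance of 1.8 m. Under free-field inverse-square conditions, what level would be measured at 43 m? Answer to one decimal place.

63.4 dB SPL

For a point source in a free field, ΔL = −20·log₁₀(d₂/d₁).
ΔL = −20·log₁₀(43/1.8) = -27.56 dB, so L₂ = 91.0 + (-27.56) = 63.4 dB SPL.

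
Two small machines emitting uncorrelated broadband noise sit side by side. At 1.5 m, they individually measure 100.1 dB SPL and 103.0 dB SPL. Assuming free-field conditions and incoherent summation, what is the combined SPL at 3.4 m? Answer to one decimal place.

97.7 dB SPL

Combined at 1.5 m: 10·log₁₀(10^(100.1/10)+10^(103.0/10)) = 104.80 dB SPL.
Then apply −20·log₁₀(3.4/1.5) = -7.11 dB → 97.7 dB SPL.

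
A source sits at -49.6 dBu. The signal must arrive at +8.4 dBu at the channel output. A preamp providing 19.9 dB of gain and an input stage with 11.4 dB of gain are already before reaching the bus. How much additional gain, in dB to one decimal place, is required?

The required make-up gain is the shortfall in the dB sum.
G = +8.4 − (-49.6) − 19.9 − 11.4 = 26.7 dB.

26.7 dB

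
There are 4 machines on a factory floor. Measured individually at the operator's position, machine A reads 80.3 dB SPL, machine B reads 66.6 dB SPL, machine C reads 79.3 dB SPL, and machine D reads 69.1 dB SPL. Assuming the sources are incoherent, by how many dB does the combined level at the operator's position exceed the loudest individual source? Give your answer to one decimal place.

2.8 dB

Add the sources as powers (linear), then convert back to dB:
L_total = 10·log₁₀(10^(80.3/10) + 10^(66.6/10) + 10^(79.3/10) + 10^(69.1/10)) = 83.12 dB SPL.
Excess over the loudest (80.3 dB): 83.12 − 80.3 = 2.8 dB.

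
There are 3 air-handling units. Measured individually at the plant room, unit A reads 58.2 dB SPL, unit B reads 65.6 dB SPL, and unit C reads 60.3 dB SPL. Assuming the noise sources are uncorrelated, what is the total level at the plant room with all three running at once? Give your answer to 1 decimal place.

Add the sources as powers (linear), then convert back to dB:
L_total = 10·log₁₀(10^(58.2/10) + 10^(65.6/10) + 10^(60.3/10)) = 10·log₁₀(5363000) = 67.3 dB SPL.

67.3 dB SPL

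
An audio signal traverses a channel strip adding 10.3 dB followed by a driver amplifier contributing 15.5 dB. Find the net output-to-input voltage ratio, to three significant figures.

19.5

Net gain = 10.3 + 15.5 = 25.8 dB.
Voltage ratio = 10^(25.8/20) = 19.5.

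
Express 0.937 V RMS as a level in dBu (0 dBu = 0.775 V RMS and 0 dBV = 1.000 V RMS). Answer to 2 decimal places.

+1.65 dBu

dBu = 20·log₁₀(V / 0.775 V).
20·log₁₀(0.937/0.775) = +1.65 dBu.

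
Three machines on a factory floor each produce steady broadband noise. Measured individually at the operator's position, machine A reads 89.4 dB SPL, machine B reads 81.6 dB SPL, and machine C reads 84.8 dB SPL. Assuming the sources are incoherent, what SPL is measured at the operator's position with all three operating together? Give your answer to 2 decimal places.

Add the sources as powers (linear), then convert back to dB:
L_total = 10·log₁₀(10^(89.4/10) + 10^(81.6/10) + 10^(84.8/10)) = 10·log₁₀(1318000000) = 91.20 dB SPL.

91.20 dB SPL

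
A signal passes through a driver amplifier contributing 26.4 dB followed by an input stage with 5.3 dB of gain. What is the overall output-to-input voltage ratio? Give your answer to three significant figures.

38.5

Net gain = 26.4 + 5.3 = 31.7 dB.
Voltage ratio = 10^(31.7/20) = 38.5.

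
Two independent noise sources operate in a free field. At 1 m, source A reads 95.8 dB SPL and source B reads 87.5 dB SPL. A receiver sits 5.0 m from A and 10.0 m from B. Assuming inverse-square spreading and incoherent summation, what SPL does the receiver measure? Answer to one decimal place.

82.0 dB SPL

At the listener: L_A = 95.8 − 20·log₁₀(5.0) = 81.82 dB; L_B = 87.5 − 20·log₁₀(10.0) = 67.50 dB.
Combined: 10·log₁₀(10^(81.82/10)+10^(67.50/10)) = 82.0 dB SPL.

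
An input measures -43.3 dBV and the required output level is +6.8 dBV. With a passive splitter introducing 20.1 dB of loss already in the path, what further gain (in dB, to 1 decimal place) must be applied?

70.2 dB

The required make-up gain is the shortfall in the dB sum.
G = +6.8 − (-43.3) + 20.1 = 70.2 dB.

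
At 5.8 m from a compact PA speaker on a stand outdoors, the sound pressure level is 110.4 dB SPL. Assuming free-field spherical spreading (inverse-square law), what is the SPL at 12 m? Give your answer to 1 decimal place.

104.1 dB SPL

For a point source in a free field, ΔL = −20·log₁₀(d₂/d₁).
ΔL = −20·log₁₀(12/5.8) = -6.32 dB, so L₂ = 110.4 + (-6.32) = 104.1 dB SPL.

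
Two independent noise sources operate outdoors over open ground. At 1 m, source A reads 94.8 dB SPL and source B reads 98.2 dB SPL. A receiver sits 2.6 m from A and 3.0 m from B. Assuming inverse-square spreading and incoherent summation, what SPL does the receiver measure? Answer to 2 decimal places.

90.72 dB SPL

At the listener: L_A = 94.8 − 20·log₁₀(2.6) = 86.501 dB; L_B = 98.2 − 20·log₁₀(3.0) = 88.658 dB.
Combined: 10·log₁₀(10^(86.501/10)+10^(88.658/10)) = 90.72 dB SPL.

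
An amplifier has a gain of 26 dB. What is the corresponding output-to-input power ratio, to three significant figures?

398

Power ratio = 10^(dB/10).
10^(26/10) = 10^(2.600) = 398.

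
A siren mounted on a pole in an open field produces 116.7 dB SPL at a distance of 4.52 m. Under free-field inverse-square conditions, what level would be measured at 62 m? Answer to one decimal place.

Free-field point source: level drops by 20·log₁₀ of the distance ratio.
ΔL = −20·log₁₀(62/4.52) = -22.75 dB, so L₂ = 116.7 + (-22.75) = 94.0 dB SPL.

94.0 dB SPL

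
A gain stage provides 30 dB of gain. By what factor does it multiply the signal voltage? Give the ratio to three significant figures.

31.6

Voltage ratio = 10^(dB/20).
10^(30/20) = 10^(1.500) = 31.6.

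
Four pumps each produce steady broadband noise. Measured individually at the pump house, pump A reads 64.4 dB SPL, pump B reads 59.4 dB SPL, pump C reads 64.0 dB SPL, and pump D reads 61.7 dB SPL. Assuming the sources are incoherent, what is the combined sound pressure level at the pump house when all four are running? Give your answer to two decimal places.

Incoherent sources sum as intensities:
L_total = 10·log₁₀(10^(64.4/10) + 10^(59.4/10) + 10^(64.0/10) + 10^(61.7/10)) = 10·log₁₀(7616000) = 68.82 dB SPL.

68.82 dB SPL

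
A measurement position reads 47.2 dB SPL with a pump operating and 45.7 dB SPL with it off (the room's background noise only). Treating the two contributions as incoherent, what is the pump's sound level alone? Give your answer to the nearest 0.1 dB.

Background correction is a power subtraction:
L_src = 10·log₁₀(10^(47.2/10) − 10^(45.7/10)) = 10·log₁₀(15330) = 41.9 dB SPL.

41.9 dB SPL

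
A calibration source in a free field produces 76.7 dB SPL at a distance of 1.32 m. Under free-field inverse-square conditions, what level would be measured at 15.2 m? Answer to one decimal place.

For a point source in a free field, ΔL = −20·log₁₀(d₂/d₁).
ΔL = −20·log₁₀(15.2/1.32) = -21.23 dB, so L₂ = 76.7 + (-21.23) = 55.5 dB SPL.

55.5 dB SPL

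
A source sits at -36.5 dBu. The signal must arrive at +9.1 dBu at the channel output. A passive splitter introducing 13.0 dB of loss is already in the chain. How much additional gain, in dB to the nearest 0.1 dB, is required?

58.6 dB

The required make-up gain is the shortfall in the dB sum.
G = +9.1 − (-36.5) + 13.0 = 58.6 dB.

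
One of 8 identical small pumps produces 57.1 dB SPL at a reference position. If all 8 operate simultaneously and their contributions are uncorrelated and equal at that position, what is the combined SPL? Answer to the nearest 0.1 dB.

66.1 dB SPL

8 equal incoherent sources raise the level by 10·log₁₀(8) = 9.03 dB.
L_total = 57.1 + 9.03 = 66.1 dB SPL.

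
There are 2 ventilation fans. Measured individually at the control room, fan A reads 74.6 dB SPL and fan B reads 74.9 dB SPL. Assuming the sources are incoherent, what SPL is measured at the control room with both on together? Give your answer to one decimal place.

Add the sources as powers (linear), then convert back to dB:
L_total = 10·log₁₀(10^(74.6/10) + 10^(74.9/10)) = 10·log₁₀(59740000) = 77.8 dB SPL.

77.8 dB SPL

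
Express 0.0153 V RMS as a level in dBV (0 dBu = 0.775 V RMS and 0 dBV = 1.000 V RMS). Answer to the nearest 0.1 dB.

-36.3 dBV

dBV = 20·log₁₀(V / 1.000 V).
20·log₁₀(0.0153/1.000) = -36.3 dBV.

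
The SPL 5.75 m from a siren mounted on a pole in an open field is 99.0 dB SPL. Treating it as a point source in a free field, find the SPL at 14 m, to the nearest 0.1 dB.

Free-field point source: level drops by 20·log₁₀ of the distance ratio.
ΔL = −20·log₁₀(14/5.75) = -7.73 dB, so L₂ = 99.0 + (-7.73) = 91.3 dB SPL.

91.3 dB SPL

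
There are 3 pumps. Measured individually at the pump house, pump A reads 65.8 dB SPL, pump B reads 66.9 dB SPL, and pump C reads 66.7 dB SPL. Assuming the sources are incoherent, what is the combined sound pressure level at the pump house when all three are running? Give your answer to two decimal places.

Incoherent sources sum as intensities:
L_total = 10·log₁₀(10^(65.8/10) + 10^(66.9/10) + 10^(66.7/10)) = 10·log₁₀(13380000) = 71.26 dB SPL.

71.26 dB SPL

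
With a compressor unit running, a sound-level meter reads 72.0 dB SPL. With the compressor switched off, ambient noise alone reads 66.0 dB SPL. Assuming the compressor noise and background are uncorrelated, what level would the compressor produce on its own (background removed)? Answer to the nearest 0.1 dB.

Remove the background by subtracting linear intensities:
L_src = 10·log₁₀(10^(72.0/10) − 10^(66.0/10)) = 10·log₁₀(11870000) = 70.7 dB SPL.

70.7 dB SPL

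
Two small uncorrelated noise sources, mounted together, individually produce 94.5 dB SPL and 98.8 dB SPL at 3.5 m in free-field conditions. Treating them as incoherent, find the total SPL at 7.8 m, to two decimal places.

Combined at 3.5 m: 10·log₁₀(10^(94.5/10)+10^(98.8/10)) = 100.172 dB SPL.
Then apply −20·log₁₀(7.8/3.5) = -6.961 dB → 93.21 dB SPL.

93.21 dB SPL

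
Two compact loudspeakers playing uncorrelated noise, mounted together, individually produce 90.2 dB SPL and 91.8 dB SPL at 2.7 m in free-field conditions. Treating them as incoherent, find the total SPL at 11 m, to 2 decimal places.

81.88 dB SPL

Combined at 2.7 m: 10·log₁₀(10^(90.2/10)+10^(91.8/10)) = 94.084 dB SPL.
Then apply −20·log₁₀(11/2.7) = -12.201 dB → 81.88 dB SPL.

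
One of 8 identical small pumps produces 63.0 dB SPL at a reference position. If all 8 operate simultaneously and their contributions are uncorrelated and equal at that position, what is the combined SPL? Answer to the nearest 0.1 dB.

8 equal incoherent sources raise the level by 10·log₁₀(8) = 9.03 dB.
L_total = 63.0 + 9.03 = 72.0 dB SPL.

72.0 dB SPL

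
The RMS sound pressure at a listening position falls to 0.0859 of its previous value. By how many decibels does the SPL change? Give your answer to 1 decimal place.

-21.3 dB

Sound pressure is an amplitude quantity: ΔL = 20·log₁₀(p₂/p₁).
20·log₁₀(0.0859) = -21.3 dB.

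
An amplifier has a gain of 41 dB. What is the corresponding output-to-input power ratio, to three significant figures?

12600

Power ratio = 10^(dB/10).
10^(41/10) = 10^(4.100) = 12600.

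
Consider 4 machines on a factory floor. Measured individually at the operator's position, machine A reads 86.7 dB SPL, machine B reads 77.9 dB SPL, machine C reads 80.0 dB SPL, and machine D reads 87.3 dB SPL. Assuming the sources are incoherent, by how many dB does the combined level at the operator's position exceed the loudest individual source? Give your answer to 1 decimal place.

3.4 dB

Incoherent sources sum as intensities:
L_total = 10·log₁₀(10^(86.7/10) + 10^(77.9/10) + 10^(80.0/10) + 10^(87.3/10)) = 90.67 dB SPL.
Excess over the loudest (87.3 dB): 90.67 − 87.3 = 3.4 dB.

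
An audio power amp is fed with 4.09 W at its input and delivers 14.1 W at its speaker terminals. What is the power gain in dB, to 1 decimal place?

5.4 dB

For a power ratio, dB = 10·log₁₀(P₂/P₁).
10·log₁₀(14.1/4.09) = 10·log₁₀(3.447) = 5.4 dB.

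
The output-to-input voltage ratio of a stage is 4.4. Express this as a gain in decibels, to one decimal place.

12.9 dB

Voltage ratio → dB uses the 20·log₁₀ form:
20·log₁₀(4.4) = 12.9 dB.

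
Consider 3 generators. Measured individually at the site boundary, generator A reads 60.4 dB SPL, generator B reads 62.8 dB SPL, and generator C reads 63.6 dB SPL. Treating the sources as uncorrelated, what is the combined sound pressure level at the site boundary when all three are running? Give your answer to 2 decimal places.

67.24 dB SPL

Uncorrelated sources add in intensity (power), not in dB.
L_total = 10·log₁₀(10^(60.4/10) + 10^(62.8/10) + 10^(63.6/10)) = 10·log₁₀(5293000) = 67.24 dB SPL.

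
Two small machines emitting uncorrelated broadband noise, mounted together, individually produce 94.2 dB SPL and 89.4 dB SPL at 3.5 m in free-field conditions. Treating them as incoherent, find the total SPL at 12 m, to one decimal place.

84.7 dB SPL

Combined at 3.5 m: 10·log₁₀(10^(94.2/10)+10^(89.4/10)) = 95.44 dB SPL.
Then apply −20·log₁₀(12/3.5) = -10.70 dB → 84.7 dB SPL.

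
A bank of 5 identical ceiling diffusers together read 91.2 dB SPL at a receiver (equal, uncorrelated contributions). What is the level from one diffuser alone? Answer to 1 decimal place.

84.2 dB SPL

5 equal incoherent sources add 10·log₁₀(5) = 6.99 dB over one source.
L_one = 91.2 − 6.99 = 84.2 dB SPL.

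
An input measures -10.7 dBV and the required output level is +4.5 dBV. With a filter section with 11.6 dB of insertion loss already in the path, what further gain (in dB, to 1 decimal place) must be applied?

26.8 dB

The required make-up gain is the shortfall in the dB sum.
G = +4.5 − (-10.7) + 11.6 = 26.8 dB.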